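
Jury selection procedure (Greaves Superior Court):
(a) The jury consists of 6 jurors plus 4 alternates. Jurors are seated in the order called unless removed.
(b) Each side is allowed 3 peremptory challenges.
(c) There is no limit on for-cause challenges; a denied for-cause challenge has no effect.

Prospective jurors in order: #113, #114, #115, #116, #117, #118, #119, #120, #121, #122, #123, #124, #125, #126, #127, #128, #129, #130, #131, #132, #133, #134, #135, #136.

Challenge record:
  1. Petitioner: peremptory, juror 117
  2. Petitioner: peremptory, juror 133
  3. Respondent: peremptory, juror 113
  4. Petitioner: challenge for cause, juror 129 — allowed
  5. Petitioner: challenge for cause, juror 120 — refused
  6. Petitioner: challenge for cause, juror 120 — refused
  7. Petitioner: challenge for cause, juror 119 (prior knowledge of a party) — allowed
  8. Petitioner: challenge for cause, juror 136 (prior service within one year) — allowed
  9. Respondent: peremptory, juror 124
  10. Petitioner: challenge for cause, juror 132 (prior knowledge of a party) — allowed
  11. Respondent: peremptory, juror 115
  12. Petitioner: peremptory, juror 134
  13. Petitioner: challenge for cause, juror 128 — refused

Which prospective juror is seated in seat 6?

122

Removed: #113, #115, #117, #119, #124, #129, #132, #133, #134, #136. (#120, #128 stay — for-cause denied.)
Seating in order: seats 1–6 → #114, #116, #118, #120, #121, #122; alternates → #123, #125, #126, #127.
So seat 6 is #122.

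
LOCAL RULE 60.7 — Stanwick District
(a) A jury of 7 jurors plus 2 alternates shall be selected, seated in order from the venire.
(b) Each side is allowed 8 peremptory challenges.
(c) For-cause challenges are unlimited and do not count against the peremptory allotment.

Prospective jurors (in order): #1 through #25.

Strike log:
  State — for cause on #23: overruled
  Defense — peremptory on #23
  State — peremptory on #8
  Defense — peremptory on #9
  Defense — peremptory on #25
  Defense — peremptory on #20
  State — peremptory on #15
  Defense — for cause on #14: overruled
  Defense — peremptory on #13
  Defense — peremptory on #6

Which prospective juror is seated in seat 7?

10

Removed: #6, #8, #9, #13, #15, #20, #23, #25. (#14 stays — for-cause denied.)
Seating in order: seats 1–7 → #1, #2, #3, #4, #5, #7, #10; alternates → #11, #12.
So seat 7 is #10.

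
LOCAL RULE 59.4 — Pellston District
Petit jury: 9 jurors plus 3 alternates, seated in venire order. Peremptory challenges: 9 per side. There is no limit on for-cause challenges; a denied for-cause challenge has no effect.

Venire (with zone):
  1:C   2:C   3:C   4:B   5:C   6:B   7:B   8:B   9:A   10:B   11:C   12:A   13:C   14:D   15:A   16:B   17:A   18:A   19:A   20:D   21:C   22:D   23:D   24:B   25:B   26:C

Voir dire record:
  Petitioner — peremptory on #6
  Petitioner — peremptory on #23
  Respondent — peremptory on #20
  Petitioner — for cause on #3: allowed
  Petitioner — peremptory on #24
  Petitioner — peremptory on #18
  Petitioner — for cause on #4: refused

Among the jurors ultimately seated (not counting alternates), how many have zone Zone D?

0

Removed: #3, #6, #18, #20, #23, #24.
Seated jurors 1–9: #1, #2, #4, #5, #7, #8, #9, #10, #11 (alternates #12, #13, #14 not counted).
None of those are in Zone D → 0.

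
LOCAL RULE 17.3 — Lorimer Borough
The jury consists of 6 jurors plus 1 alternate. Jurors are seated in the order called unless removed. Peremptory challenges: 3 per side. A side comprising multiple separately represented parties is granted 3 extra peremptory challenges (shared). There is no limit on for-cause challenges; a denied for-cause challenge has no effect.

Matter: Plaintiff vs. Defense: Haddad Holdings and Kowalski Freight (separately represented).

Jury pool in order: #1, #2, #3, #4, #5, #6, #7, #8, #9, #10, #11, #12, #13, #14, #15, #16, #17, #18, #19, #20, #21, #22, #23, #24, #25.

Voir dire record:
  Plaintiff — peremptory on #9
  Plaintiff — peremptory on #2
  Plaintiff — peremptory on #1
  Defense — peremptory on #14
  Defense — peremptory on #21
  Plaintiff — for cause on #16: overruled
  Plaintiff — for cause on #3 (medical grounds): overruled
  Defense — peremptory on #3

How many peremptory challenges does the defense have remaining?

3

Defense allotment: 3 base + 3 multi-party = 6.
Defense peremptories used: #14, #21, #3 — 3.
Remaining: 6 − 3 = 3.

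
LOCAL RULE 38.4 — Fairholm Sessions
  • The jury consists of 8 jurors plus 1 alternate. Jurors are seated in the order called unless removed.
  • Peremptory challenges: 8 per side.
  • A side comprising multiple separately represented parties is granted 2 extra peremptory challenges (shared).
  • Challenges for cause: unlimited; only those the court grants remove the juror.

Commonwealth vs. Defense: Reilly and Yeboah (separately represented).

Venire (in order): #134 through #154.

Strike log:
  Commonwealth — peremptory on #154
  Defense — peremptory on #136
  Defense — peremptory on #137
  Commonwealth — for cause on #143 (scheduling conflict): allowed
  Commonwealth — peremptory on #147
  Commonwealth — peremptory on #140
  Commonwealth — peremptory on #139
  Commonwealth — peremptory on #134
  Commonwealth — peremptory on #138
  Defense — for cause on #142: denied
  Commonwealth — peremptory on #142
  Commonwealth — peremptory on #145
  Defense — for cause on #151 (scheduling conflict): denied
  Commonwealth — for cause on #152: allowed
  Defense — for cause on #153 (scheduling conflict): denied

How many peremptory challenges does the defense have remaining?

Defense allotment: 8 base + 2 multi-party = 10.
Defense peremptories used: #136, #137 — 2 (for-cause on #142, #151, #153 don't count).
Remaining: 10 − 2 = 8.

8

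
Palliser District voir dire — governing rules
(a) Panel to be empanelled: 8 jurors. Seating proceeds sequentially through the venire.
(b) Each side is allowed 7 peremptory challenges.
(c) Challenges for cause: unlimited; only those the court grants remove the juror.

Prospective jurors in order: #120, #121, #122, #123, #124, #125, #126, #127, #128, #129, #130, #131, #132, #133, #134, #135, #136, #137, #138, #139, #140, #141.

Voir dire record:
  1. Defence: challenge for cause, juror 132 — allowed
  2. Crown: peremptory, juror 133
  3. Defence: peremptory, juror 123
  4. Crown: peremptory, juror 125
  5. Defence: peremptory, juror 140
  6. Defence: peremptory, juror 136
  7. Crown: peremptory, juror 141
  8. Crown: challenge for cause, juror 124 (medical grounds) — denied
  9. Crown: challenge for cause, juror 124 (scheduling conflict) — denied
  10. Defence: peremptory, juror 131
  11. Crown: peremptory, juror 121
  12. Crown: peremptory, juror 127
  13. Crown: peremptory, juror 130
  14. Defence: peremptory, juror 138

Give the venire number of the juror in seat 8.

135

Removed: #121, #123, #125, #127, #130, #131, #132, #133, #136, #138, #140, #141. (#124 stays — for-cause denied.)
Filling seats in venire order through position 8: #120, #122, #124, #126, #128, #129, #134, #135.
So seat 8 is #135.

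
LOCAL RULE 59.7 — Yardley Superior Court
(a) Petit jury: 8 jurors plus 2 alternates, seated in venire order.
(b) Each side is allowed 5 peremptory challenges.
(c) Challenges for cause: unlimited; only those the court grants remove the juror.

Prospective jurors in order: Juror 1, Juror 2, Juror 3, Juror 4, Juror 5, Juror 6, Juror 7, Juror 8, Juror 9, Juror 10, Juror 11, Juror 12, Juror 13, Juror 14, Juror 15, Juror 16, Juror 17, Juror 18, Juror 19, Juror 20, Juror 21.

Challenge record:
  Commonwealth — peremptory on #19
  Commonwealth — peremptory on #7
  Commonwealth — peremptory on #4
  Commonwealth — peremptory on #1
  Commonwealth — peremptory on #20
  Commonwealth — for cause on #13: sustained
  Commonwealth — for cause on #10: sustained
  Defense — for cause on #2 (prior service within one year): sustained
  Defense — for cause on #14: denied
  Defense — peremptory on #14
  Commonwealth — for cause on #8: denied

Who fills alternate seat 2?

Removed: #1, #2, #4, #7, #10, #13, #14, #19, #20. (#8 stays — for-cause denied.)
Filling seats in venire order through position 10: #3, #5, #6, #8, #9, #11, #12, #15, #16, #17.
So alternate 2 is #17.

17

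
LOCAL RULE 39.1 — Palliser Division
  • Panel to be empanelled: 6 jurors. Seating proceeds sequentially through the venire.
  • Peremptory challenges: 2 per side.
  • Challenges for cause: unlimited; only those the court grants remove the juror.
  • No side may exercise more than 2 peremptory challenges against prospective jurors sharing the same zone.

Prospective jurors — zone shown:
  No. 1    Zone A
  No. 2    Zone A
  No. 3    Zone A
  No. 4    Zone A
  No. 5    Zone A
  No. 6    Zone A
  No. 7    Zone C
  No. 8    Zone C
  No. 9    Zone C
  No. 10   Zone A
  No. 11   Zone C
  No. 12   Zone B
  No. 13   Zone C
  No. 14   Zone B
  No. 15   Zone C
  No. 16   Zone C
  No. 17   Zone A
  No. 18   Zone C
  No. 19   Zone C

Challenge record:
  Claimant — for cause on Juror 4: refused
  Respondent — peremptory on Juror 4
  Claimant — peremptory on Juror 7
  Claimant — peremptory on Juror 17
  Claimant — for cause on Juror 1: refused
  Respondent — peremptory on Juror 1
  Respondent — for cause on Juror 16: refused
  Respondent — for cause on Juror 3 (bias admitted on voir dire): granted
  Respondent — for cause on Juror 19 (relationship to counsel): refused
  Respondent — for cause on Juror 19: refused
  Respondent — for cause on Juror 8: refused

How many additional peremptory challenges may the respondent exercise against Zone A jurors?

Respondent peremptories so far: #4, #1 — 2 of 2 used, 0 left overall.
Against Zone A: #4, #1 — 2 used; per-zone cap 2 leaves 0.
Binding limit: min(0, 0) = 0.

0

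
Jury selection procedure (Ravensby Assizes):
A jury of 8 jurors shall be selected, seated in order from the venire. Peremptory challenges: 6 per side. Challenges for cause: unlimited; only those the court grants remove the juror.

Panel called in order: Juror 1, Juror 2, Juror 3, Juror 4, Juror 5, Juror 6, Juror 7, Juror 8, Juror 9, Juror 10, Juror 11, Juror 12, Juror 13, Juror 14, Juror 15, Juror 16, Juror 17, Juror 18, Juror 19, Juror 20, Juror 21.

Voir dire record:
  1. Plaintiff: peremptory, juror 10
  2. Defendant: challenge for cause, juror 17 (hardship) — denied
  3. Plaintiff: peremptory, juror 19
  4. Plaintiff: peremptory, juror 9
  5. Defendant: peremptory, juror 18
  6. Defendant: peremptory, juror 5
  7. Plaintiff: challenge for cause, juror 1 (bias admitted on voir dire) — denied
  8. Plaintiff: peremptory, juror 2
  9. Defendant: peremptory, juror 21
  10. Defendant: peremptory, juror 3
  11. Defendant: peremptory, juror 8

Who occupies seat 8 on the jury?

Removed: #2, #3, #5, #8, #9, #10, #18, #19, #21. (#1, #17 stay — for-cause denied.)
Seating in order: seats 1–8 → #1, #4, #6, #7, #11, #12, #13, #14.
So seat 8 is #14.

14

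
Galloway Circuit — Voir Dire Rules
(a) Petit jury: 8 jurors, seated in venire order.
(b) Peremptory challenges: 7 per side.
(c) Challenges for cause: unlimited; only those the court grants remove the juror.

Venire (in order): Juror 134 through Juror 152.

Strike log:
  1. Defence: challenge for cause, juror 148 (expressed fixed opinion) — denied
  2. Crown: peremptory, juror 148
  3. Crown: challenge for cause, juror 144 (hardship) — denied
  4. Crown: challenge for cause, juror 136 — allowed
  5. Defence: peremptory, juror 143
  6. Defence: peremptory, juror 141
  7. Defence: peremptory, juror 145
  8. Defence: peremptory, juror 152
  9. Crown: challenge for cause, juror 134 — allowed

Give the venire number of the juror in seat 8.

Removed: #134, #136, #141, #143, #145, #148, #152. (#144 stays — for-cause denied.)
Seating in order: seats 1–8 → #135, #137, #138, #139, #140, #142, #144, #146.
So seat 8 is #146.

146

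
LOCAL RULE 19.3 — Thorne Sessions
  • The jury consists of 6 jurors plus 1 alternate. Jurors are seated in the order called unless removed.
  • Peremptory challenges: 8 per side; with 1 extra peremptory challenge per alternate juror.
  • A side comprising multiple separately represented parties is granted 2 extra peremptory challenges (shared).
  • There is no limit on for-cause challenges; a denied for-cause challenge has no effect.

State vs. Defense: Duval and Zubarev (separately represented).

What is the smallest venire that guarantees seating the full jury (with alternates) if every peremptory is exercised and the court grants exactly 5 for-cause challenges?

Seats to fill: 6 + 1 alternates = 7.
Peremptories — State: 8 + 1×1 = 9; Defense: 8 + 1×1 + 2 = 11; total 20.
For-cause removals: 5.
Minimum venire: 7 + 20 + 5 = 32.

32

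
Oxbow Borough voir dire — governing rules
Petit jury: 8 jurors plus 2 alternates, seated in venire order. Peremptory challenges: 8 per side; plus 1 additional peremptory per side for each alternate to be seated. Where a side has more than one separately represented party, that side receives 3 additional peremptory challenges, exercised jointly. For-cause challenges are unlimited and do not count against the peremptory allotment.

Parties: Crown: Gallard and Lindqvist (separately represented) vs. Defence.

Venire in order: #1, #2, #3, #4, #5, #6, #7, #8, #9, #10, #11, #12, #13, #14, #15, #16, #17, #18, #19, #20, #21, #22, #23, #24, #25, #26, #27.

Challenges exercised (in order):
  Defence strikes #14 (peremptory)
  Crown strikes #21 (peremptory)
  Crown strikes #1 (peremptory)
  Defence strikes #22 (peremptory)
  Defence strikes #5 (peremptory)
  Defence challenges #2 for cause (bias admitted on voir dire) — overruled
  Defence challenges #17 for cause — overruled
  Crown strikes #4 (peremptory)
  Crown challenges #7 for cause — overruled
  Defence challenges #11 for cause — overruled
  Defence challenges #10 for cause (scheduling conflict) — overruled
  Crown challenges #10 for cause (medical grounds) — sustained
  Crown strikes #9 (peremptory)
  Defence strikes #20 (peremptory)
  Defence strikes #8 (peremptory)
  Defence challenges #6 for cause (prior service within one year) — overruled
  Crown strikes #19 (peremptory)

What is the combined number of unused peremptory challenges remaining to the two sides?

Crown allotment: 8 base + 1 × 2 alternates + 3 multi-party = 13. Defence allotment: 8 base + 1 × 2 alternates = 10.
Crown peremptories used: #21, #1, #4, #9, #19 — 5 (for-cause on #7, #10 don't count).
Defence peremptories used: #14, #22, #5, #20, #8 — 5 (for-cause on #2, #17, #11, #10, #6 don't count).
Remaining: (13 − 5) + (10 − 5) = 13.

13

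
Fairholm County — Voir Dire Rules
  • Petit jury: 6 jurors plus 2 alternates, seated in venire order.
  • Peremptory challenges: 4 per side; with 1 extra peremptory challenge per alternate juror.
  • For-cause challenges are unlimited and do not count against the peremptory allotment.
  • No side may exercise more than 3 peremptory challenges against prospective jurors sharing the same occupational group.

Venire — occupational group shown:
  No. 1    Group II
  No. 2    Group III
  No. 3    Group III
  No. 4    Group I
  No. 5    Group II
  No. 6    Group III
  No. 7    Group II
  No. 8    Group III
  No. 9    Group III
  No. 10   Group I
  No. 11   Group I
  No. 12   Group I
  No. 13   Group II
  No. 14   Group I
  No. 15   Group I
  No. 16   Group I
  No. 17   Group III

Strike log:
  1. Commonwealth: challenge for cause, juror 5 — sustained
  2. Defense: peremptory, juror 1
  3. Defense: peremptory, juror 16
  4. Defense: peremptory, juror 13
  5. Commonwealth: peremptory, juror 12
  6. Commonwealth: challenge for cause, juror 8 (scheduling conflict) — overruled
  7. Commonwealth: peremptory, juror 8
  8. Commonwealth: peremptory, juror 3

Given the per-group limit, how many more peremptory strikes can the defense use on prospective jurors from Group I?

Defense peremptories so far: #1, #16, #13 — 3 of 6 used, 3 left overall.
Against Group I: #16 — 1 used; per-group cap 3 leaves 2.
Binding limit: min(3, 2) = 2.

2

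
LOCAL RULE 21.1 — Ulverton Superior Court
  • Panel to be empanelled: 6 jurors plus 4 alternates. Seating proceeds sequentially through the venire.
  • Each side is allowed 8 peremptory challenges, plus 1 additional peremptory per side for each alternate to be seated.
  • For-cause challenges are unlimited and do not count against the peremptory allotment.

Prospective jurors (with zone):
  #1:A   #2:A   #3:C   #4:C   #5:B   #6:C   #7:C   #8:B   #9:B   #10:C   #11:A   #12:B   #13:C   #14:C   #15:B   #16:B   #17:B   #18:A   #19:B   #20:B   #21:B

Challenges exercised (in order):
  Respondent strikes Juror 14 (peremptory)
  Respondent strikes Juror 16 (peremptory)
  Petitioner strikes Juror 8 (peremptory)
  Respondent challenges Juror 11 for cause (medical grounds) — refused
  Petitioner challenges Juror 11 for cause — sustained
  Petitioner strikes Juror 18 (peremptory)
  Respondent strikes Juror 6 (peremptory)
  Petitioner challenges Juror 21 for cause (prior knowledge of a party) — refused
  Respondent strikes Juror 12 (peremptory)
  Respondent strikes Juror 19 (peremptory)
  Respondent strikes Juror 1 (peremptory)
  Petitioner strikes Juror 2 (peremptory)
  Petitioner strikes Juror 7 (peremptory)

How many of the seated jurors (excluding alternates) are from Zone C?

Removed: #1, #2, #6, #7, #8, #11, #12, #14, #16, #18, #19.
Seated jurors 1–6: #3, #4, #5, #9, #10, #13 (alternates #15, #17, #20, #21 not counted).
Of those, in Zone C: #3, #4, #10, #13 → 4.

4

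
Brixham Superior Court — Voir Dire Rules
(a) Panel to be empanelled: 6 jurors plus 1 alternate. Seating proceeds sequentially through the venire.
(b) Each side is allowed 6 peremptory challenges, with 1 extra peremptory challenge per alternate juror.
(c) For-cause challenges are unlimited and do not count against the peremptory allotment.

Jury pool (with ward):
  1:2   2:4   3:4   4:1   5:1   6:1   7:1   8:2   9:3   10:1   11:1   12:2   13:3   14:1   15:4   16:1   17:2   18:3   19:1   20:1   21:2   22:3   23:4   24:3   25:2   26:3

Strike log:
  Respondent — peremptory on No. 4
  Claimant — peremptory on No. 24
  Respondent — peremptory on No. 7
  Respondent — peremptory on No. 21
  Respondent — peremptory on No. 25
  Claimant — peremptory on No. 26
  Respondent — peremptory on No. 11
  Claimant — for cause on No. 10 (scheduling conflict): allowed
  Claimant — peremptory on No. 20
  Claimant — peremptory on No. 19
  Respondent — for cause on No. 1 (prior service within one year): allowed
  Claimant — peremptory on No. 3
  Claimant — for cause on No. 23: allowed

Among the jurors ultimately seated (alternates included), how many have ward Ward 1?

Removed: #1, #3, #4, #7, #10, #11, #19, #20, #21, #23, #24, #25, #26.
Seated (7 incl. alternates): #2, #5, #6, #8, #9, #12, #13.
Of those, in Ward 1: #5, #6 → 2.

2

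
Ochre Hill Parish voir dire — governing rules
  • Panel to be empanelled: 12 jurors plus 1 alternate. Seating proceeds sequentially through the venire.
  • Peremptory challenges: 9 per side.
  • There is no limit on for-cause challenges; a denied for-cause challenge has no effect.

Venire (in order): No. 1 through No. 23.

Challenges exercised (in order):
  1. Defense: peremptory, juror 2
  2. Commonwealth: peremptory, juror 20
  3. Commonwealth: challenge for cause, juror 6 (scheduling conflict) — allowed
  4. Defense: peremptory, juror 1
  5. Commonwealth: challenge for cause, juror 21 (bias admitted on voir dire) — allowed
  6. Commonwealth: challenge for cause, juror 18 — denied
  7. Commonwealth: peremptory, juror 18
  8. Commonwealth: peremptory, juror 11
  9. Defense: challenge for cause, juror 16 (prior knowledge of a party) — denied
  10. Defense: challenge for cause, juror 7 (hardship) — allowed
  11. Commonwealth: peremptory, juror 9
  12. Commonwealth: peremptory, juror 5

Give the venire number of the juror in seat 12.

Removed: #1, #2, #5, #6, #7, #9, #11, #18, #20, #21. (#16 stays — for-cause denied.)
Seating in order: seats 1–12 → #3, #4, #8, #10, #12, #13, #14, #15, #16, #17, #19, #22; alternates → #23.
So seat 12 is #22.

22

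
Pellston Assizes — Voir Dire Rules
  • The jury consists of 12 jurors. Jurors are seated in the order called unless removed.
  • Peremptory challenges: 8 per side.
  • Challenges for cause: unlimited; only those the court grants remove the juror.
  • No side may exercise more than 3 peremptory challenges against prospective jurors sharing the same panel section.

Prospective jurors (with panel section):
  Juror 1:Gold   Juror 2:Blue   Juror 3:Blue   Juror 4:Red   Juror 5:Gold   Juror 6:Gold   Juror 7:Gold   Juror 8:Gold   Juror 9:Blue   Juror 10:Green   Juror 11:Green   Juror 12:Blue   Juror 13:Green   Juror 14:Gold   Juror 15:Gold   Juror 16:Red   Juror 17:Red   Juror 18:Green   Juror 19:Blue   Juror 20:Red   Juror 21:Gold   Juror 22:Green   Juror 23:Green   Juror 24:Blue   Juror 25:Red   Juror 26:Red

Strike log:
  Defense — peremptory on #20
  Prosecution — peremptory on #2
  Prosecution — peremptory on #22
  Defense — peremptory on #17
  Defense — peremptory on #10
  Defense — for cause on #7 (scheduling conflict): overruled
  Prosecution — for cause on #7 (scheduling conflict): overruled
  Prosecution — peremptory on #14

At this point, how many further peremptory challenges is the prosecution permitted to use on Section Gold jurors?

2

Prosecution peremptories so far: #2, #22, #14 — 3 of 8 used, 5 left overall.
Against Section Gold: #14 — 1 used; per-section cap 3 leaves 2.
Binding limit: min(5, 2) = 2.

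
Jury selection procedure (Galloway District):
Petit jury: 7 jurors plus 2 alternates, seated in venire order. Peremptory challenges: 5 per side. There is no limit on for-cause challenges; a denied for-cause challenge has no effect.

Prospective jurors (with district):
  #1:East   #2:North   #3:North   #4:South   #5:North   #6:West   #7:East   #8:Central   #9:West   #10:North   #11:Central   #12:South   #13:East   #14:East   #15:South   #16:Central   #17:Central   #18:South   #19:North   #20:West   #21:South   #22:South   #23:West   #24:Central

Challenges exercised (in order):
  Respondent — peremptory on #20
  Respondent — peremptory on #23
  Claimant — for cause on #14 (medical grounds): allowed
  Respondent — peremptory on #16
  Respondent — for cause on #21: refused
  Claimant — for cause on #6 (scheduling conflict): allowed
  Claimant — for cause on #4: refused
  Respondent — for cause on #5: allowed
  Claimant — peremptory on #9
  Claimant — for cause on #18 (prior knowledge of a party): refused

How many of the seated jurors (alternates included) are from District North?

Removed: #5, #6, #9, #14, #16, #20, #23.
Seated (9 incl. alternates): #1, #2, #3, #4, #7, #8, #10, #11, #12.
Of those, in District North: #2, #3, #10 → 3.

3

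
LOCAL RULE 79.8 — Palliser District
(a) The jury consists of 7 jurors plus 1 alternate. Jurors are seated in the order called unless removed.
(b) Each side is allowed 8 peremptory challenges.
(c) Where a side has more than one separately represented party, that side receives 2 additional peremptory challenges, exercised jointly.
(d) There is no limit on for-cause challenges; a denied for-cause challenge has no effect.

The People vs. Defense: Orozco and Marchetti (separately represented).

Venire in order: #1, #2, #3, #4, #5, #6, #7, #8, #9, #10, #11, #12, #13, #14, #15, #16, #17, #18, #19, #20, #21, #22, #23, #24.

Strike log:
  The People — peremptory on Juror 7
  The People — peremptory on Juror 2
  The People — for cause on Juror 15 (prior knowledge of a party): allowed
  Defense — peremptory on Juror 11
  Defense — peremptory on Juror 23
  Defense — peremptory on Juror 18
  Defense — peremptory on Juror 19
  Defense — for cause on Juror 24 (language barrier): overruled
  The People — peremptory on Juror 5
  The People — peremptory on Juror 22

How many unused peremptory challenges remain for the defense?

Defense allotment: 8 base + 2 multi-party = 10.
Defense peremptories used: #11, #23, #18, #19 — 4 (the for-cause on #24 doesn't count).
Remaining: 10 − 4 = 6.

6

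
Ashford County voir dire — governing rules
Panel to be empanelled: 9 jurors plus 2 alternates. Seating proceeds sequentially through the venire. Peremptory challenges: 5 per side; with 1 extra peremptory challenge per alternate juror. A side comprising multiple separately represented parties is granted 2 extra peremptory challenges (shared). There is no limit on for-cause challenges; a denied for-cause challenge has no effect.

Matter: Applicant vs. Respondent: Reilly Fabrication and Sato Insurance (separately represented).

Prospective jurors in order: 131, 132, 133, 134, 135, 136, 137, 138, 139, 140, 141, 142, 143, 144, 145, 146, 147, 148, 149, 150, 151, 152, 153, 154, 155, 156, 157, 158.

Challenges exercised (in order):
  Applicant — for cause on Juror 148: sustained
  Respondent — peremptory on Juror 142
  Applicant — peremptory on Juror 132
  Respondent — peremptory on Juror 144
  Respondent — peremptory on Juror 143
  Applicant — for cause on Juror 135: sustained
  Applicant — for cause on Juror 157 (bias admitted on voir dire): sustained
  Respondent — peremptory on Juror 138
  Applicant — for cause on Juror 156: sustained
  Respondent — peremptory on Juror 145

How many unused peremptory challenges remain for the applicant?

Applicant allotment: 5 base + 1 × 2 alternates = 7.
Applicant peremptories used: #132 — 1 (for-cause on #148, #135, #157, #156 don't count).
Remaining: 7 − 1 = 6.

6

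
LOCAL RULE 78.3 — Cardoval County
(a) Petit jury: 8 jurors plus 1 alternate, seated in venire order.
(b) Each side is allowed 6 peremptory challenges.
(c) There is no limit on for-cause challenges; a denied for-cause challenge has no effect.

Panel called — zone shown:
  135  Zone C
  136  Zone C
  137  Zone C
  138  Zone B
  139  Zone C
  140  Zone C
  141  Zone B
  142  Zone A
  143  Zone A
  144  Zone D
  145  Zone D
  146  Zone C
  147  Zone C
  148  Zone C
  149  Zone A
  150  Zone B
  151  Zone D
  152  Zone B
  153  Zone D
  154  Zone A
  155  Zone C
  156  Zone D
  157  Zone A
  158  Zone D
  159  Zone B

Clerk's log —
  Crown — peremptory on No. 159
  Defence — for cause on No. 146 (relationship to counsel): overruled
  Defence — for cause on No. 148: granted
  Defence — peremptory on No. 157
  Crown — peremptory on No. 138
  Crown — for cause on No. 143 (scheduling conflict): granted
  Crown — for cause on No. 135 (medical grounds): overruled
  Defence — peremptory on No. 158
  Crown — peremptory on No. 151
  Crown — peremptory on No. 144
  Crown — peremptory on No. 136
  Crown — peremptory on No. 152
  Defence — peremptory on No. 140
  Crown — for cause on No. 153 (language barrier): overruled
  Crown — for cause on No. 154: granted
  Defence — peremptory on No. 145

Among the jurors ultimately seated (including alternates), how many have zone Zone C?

Removed: #136, #138, #140, #143, #144, #145, #148, #151, #152, #154, #157, #158, #159.
Seated (9 incl. alternates): #135, #137, #139, #141, #142, #146, #147, #149, #150.
Of those, in Zone C: #135, #137, #139, #146, #147 → 5.

5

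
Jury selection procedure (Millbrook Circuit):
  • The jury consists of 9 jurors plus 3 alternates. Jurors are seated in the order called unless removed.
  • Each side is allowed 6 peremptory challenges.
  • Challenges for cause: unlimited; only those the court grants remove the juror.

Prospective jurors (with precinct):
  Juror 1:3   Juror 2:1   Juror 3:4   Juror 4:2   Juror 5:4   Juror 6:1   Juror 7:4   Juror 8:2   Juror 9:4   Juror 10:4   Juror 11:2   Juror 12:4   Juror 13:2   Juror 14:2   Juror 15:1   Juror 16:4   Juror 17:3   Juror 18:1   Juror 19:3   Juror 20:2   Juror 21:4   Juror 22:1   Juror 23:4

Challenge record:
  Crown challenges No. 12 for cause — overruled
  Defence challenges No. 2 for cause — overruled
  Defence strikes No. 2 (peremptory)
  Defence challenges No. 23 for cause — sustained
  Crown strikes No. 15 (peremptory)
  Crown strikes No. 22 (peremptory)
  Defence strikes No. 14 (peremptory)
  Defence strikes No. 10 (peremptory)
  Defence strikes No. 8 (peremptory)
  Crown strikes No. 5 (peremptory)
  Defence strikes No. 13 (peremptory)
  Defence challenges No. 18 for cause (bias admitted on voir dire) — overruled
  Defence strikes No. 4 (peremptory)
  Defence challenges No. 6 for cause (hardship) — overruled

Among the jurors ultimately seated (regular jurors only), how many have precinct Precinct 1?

1

Removed: #2, #4, #5, #8, #10, #13, #14, #15, #22, #23.
Seated jurors 1–9: #1, #3, #6, #7, #9, #11, #12, #16, #17 (alternates #18, #19, #20 not counted).
Of those, in Precinct 1: #6 → 1.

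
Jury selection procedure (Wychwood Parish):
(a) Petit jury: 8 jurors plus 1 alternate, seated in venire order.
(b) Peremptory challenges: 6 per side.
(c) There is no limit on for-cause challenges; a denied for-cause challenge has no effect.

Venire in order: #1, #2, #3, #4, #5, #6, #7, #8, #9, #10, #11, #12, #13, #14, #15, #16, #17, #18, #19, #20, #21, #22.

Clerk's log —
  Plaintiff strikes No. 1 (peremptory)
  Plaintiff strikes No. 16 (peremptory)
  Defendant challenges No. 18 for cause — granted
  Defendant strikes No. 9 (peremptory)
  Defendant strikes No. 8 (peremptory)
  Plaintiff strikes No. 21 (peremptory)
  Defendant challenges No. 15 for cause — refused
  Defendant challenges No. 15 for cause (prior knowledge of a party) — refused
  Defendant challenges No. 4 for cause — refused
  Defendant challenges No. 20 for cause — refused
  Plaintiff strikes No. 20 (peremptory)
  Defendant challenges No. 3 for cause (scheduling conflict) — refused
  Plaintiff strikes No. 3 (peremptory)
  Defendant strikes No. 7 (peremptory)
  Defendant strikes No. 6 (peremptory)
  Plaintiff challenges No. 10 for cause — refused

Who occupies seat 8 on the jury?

14

Removed: #1, #3, #6, #7, #8, #9, #16, #18, #20, #21. (#4, #10, #15 stay — for-cause denied.)
Seating in order: seats 1–8 → #2, #4, #5, #10, #11, #12, #13, #14; alternates → #15.
So seat 8 is #14.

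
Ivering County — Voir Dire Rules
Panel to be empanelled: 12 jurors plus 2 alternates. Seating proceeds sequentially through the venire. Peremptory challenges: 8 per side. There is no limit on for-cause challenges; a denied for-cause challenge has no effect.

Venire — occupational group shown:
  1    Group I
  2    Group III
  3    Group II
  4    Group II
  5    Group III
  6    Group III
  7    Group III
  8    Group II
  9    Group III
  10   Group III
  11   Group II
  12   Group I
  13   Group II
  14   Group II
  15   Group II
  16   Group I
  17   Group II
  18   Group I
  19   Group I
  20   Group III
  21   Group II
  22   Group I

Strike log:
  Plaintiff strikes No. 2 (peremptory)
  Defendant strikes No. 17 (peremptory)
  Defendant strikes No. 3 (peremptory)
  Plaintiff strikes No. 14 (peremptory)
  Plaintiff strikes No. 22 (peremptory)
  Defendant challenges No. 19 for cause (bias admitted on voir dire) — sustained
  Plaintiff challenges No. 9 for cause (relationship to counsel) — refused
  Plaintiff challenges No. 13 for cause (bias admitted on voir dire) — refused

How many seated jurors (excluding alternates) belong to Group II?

Removed: #2, #3, #14, #17, #19, #22.
Seated jurors 1–12: #1, #4, #5, #6, #7, #8, #9, #10, #11, #12, #13, #15 (alternates #16, #18 not counted).
Of those, in Group II: #4, #8, #11, #13, #15 → 5.

5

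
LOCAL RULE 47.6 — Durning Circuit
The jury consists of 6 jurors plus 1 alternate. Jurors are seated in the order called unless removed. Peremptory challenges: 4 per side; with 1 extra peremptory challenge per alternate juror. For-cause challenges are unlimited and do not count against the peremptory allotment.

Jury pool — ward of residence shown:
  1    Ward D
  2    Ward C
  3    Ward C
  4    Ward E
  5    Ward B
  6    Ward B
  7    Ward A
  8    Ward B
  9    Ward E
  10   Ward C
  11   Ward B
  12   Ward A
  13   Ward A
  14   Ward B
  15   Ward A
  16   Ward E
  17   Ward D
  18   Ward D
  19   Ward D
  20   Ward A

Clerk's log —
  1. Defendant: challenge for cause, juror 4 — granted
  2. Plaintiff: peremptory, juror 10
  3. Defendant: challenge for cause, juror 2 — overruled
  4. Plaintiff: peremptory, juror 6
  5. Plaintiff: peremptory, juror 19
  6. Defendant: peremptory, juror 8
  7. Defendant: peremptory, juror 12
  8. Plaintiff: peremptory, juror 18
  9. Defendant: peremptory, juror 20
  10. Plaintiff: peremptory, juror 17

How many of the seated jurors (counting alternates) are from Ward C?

2

Removed: #4, #6, #8, #10, #12, #17, #18, #19, #20.
Seated (7 incl. alternates): #1, #2, #3, #5, #7, #9, #11.
Of those, in Ward C: #2, #3 → 2.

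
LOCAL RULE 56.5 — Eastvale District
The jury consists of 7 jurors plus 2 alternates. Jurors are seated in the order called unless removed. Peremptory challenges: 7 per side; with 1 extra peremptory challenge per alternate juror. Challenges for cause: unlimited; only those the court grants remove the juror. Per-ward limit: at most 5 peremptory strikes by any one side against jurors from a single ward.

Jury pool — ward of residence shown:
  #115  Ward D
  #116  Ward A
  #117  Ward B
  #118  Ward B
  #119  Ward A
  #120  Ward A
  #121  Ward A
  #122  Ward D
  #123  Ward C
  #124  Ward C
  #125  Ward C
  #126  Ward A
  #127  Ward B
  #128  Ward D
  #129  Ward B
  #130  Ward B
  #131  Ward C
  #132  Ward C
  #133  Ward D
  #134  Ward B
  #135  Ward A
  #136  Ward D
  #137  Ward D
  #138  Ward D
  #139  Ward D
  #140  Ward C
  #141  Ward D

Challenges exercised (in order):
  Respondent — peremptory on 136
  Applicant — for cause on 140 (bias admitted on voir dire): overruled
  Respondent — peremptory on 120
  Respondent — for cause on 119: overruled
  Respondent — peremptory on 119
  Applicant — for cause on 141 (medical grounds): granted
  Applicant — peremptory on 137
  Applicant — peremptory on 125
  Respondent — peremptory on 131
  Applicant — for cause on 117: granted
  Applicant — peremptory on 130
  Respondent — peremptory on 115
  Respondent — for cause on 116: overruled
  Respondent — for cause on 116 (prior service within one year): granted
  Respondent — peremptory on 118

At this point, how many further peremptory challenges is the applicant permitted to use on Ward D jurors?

Applicant peremptories so far: #137, #125, #130 — 3 of 9 used, 6 left overall.
Against Ward D: #137 — 1 used; per-ward cap 5 leaves 4.
Binding limit: min(6, 4) = 4.

4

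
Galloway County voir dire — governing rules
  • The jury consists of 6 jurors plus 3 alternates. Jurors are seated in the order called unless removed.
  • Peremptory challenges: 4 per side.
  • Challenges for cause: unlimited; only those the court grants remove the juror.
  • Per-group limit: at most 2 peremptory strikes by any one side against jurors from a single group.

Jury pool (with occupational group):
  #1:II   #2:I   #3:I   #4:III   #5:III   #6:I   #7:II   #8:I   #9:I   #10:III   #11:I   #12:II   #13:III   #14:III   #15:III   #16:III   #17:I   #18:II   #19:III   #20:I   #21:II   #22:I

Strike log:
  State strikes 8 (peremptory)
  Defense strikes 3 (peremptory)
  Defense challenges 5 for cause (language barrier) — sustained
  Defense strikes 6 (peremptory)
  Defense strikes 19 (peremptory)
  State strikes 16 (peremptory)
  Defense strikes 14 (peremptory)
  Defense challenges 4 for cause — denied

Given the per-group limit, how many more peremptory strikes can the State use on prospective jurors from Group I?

1

State peremptories so far: #8, #16 — 2 of 4 used, 2 left overall.
Against Group I: #8 — 1 used; per-group cap 2 leaves 1.
Binding limit: min(2, 1) = 1.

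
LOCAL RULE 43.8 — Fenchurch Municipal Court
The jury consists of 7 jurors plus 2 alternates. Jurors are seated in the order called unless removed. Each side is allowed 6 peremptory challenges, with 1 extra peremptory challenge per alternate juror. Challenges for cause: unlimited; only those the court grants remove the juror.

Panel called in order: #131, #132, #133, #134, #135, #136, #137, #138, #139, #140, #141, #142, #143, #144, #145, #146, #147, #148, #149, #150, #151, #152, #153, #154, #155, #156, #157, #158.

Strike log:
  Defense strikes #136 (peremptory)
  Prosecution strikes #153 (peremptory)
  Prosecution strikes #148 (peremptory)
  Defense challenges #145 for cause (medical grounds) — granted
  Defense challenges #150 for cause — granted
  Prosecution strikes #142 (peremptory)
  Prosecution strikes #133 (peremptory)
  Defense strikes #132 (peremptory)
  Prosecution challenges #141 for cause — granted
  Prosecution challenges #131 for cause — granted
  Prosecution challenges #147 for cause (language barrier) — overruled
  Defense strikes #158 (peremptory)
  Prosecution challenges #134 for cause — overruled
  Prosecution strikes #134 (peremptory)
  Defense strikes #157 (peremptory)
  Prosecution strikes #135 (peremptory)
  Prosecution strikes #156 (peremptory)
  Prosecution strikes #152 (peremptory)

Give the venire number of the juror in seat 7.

Removed: #131, #132, #133, #134, #135, #136, #141, #142, #145, #148, #150, #152, #153, #156, #157, #158. (#147 stays — for-cause denied.)
Seating in order: seats 1–7 → #137, #138, #139, #140, #143, #144, #146; alternates → #147, #149.
So seat 7 is #146.

146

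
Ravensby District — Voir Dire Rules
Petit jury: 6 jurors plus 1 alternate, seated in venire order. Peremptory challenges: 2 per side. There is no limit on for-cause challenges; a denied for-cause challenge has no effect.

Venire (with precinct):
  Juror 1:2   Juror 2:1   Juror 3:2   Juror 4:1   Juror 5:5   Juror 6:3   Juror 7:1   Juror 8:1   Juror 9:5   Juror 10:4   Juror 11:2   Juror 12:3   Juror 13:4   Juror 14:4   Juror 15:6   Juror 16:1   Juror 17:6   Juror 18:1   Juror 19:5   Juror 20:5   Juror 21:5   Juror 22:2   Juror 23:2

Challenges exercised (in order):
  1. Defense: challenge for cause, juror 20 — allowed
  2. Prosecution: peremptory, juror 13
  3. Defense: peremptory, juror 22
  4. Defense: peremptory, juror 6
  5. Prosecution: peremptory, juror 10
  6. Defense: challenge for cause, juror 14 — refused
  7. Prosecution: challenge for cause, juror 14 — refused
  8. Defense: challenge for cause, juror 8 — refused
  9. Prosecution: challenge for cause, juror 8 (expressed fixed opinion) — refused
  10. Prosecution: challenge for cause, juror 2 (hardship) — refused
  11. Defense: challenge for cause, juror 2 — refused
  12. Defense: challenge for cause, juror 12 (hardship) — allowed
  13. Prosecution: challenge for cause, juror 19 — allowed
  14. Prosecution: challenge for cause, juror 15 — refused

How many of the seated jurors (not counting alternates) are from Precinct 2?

2

Removed: #6, #10, #12, #13, #19, #20, #22.
Seated jurors 1–6: #1, #2, #3, #4, #5, #7 (alternates #8 not counted).
Of those, in Precinct 2: #1, #3 → 2.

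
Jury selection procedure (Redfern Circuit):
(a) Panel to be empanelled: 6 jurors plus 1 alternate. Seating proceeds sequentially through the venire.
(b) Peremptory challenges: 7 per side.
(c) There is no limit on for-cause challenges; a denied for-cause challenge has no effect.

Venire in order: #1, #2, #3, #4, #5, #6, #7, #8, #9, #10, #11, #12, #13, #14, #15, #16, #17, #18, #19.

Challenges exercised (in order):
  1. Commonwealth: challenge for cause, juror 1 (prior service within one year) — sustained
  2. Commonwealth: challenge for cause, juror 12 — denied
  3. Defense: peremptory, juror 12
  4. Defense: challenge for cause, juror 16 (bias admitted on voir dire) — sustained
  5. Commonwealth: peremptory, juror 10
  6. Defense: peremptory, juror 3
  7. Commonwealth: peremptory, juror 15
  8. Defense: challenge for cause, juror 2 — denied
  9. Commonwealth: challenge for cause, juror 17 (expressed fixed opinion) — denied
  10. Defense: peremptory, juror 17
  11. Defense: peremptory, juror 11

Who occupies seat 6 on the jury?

Removed: #1, #3, #10, #11, #12, #15, #16, #17. (#2 stays — for-cause denied.)
Filling seats in venire order through position 6: #2, #4, #5, #6, #7, #8.
So seat 6 is #8.

8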